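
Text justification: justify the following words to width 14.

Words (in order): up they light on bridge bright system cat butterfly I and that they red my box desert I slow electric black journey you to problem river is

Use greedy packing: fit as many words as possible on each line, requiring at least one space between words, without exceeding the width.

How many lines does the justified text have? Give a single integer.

Answer: 11

Derivation:
Line 1: ['up', 'they', 'light'] (min_width=13, slack=1)
Line 2: ['on', 'bridge'] (min_width=9, slack=5)
Line 3: ['bright', 'system'] (min_width=13, slack=1)
Line 4: ['cat', 'butterfly'] (min_width=13, slack=1)
Line 5: ['I', 'and', 'that'] (min_width=10, slack=4)
Line 6: ['they', 'red', 'my'] (min_width=11, slack=3)
Line 7: ['box', 'desert', 'I'] (min_width=12, slack=2)
Line 8: ['slow', 'electric'] (min_width=13, slack=1)
Line 9: ['black', 'journey'] (min_width=13, slack=1)
Line 10: ['you', 'to', 'problem'] (min_width=14, slack=0)
Line 11: ['river', 'is'] (min_width=8, slack=6)
Total lines: 11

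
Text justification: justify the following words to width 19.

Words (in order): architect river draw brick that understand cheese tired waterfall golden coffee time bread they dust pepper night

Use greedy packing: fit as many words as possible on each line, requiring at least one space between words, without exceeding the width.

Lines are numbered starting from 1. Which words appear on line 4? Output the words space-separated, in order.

Answer: tired waterfall

Derivation:
Line 1: ['architect', 'river'] (min_width=15, slack=4)
Line 2: ['draw', 'brick', 'that'] (min_width=15, slack=4)
Line 3: ['understand', 'cheese'] (min_width=17, slack=2)
Line 4: ['tired', 'waterfall'] (min_width=15, slack=4)
Line 5: ['golden', 'coffee', 'time'] (min_width=18, slack=1)
Line 6: ['bread', 'they', 'dust'] (min_width=15, slack=4)
Line 7: ['pepper', 'night'] (min_width=12, slack=7)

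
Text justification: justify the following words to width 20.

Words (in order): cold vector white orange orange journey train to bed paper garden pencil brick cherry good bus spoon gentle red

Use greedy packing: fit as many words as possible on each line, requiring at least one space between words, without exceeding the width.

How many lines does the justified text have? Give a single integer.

Answer: 6

Derivation:
Line 1: ['cold', 'vector', 'white'] (min_width=17, slack=3)
Line 2: ['orange', 'orange'] (min_width=13, slack=7)
Line 3: ['journey', 'train', 'to', 'bed'] (min_width=20, slack=0)
Line 4: ['paper', 'garden', 'pencil'] (min_width=19, slack=1)
Line 5: ['brick', 'cherry', 'good'] (min_width=17, slack=3)
Line 6: ['bus', 'spoon', 'gentle', 'red'] (min_width=20, slack=0)
Total lines: 6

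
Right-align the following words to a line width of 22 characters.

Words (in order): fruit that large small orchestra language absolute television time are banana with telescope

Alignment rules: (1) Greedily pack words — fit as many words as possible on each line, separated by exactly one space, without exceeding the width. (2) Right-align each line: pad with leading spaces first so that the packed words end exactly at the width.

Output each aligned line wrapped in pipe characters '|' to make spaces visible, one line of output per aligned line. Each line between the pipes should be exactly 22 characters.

Line 1: ['fruit', 'that', 'large', 'small'] (min_width=22, slack=0)
Line 2: ['orchestra', 'language'] (min_width=18, slack=4)
Line 3: ['absolute', 'television'] (min_width=19, slack=3)
Line 4: ['time', 'are', 'banana', 'with'] (min_width=20, slack=2)
Line 5: ['telescope'] (min_width=9, slack=13)

Answer: |fruit that large small|
|    orchestra language|
|   absolute television|
|  time are banana with|
|             telescope|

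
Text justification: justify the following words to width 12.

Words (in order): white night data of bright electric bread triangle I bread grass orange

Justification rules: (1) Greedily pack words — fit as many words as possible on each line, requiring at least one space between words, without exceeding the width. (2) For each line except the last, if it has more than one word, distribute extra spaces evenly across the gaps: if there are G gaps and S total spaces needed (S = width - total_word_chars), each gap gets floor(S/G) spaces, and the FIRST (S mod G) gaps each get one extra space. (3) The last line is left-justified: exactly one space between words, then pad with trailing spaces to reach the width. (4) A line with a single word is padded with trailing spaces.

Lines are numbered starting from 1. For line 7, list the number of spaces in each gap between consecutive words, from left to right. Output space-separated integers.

Answer: 2

Derivation:
Line 1: ['white', 'night'] (min_width=11, slack=1)
Line 2: ['data', 'of'] (min_width=7, slack=5)
Line 3: ['bright'] (min_width=6, slack=6)
Line 4: ['electric'] (min_width=8, slack=4)
Line 5: ['bread'] (min_width=5, slack=7)
Line 6: ['triangle', 'I'] (min_width=10, slack=2)
Line 7: ['bread', 'grass'] (min_width=11, slack=1)
Line 8: ['orange'] (min_width=6, slack=6)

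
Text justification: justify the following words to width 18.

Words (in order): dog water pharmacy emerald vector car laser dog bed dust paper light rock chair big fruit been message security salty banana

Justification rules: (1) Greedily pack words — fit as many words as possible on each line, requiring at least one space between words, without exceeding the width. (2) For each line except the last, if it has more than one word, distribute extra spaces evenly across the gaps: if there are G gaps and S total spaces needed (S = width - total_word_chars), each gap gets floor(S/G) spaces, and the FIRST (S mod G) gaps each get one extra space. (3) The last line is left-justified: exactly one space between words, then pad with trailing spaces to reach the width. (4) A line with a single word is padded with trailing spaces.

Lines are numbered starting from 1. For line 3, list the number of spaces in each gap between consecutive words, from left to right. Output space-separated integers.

Line 1: ['dog', 'water', 'pharmacy'] (min_width=18, slack=0)
Line 2: ['emerald', 'vector', 'car'] (min_width=18, slack=0)
Line 3: ['laser', 'dog', 'bed', 'dust'] (min_width=18, slack=0)
Line 4: ['paper', 'light', 'rock'] (min_width=16, slack=2)
Line 5: ['chair', 'big', 'fruit'] (min_width=15, slack=3)
Line 6: ['been', 'message'] (min_width=12, slack=6)
Line 7: ['security', 'salty'] (min_width=14, slack=4)
Line 8: ['banana'] (min_width=6, slack=12)

Answer: 1 1 1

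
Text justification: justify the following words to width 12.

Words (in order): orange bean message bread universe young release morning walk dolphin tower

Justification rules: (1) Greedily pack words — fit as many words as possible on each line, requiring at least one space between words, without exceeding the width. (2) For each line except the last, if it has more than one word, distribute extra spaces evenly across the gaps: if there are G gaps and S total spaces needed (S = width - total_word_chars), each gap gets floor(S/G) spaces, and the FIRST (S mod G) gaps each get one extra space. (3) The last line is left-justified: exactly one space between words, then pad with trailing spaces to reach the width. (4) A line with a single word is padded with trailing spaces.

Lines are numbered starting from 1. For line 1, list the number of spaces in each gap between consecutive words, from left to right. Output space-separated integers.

Line 1: ['orange', 'bean'] (min_width=11, slack=1)
Line 2: ['message'] (min_width=7, slack=5)
Line 3: ['bread'] (min_width=5, slack=7)
Line 4: ['universe'] (min_width=8, slack=4)
Line 5: ['young'] (min_width=5, slack=7)
Line 6: ['release'] (min_width=7, slack=5)
Line 7: ['morning', 'walk'] (min_width=12, slack=0)
Line 8: ['dolphin'] (min_width=7, slack=5)
Line 9: ['tower'] (min_width=5, slack=7)

Answer: 2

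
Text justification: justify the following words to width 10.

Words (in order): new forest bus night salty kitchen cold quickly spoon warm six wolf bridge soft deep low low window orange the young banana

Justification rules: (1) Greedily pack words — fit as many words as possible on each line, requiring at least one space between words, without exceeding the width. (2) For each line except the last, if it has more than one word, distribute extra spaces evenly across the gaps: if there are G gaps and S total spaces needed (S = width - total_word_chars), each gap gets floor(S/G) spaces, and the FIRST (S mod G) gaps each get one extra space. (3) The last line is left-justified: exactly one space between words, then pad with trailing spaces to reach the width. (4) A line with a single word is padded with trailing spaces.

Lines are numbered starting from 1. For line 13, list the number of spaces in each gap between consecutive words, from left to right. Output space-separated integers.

Line 1: ['new', 'forest'] (min_width=10, slack=0)
Line 2: ['bus', 'night'] (min_width=9, slack=1)
Line 3: ['salty'] (min_width=5, slack=5)
Line 4: ['kitchen'] (min_width=7, slack=3)
Line 5: ['cold'] (min_width=4, slack=6)
Line 6: ['quickly'] (min_width=7, slack=3)
Line 7: ['spoon', 'warm'] (min_width=10, slack=0)
Line 8: ['six', 'wolf'] (min_width=8, slack=2)
Line 9: ['bridge'] (min_width=6, slack=4)
Line 10: ['soft', 'deep'] (min_width=9, slack=1)
Line 11: ['low', 'low'] (min_width=7, slack=3)
Line 12: ['window'] (min_width=6, slack=4)
Line 13: ['orange', 'the'] (min_width=10, slack=0)
Line 14: ['young'] (min_width=5, slack=5)
Line 15: ['banana'] (min_width=6, slack=4)

Answer: 1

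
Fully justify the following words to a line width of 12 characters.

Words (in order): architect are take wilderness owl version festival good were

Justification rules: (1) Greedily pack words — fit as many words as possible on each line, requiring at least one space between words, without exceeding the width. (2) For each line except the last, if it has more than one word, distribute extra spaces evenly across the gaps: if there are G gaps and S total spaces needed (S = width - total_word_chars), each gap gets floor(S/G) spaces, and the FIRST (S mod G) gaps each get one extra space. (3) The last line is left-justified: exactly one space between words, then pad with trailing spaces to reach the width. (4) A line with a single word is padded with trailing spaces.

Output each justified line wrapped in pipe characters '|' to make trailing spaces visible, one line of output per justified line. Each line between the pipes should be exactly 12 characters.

Answer: |architect   |
|are     take|
|wilderness  |
|owl  version|
|festival    |
|good were   |

Derivation:
Line 1: ['architect'] (min_width=9, slack=3)
Line 2: ['are', 'take'] (min_width=8, slack=4)
Line 3: ['wilderness'] (min_width=10, slack=2)
Line 4: ['owl', 'version'] (min_width=11, slack=1)
Line 5: ['festival'] (min_width=8, slack=4)
Line 6: ['good', 'were'] (min_width=9, slack=3)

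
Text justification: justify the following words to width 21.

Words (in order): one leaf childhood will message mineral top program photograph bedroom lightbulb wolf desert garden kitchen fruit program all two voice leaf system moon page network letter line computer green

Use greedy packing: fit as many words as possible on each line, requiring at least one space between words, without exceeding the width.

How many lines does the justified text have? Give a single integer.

Answer: 10

Derivation:
Line 1: ['one', 'leaf', 'childhood'] (min_width=18, slack=3)
Line 2: ['will', 'message', 'mineral'] (min_width=20, slack=1)
Line 3: ['top', 'program'] (min_width=11, slack=10)
Line 4: ['photograph', 'bedroom'] (min_width=18, slack=3)
Line 5: ['lightbulb', 'wolf', 'desert'] (min_width=21, slack=0)
Line 6: ['garden', 'kitchen', 'fruit'] (min_width=20, slack=1)
Line 7: ['program', 'all', 'two', 'voice'] (min_width=21, slack=0)
Line 8: ['leaf', 'system', 'moon', 'page'] (min_width=21, slack=0)
Line 9: ['network', 'letter', 'line'] (min_width=19, slack=2)
Line 10: ['computer', 'green'] (min_width=14, slack=7)
Total lines: 10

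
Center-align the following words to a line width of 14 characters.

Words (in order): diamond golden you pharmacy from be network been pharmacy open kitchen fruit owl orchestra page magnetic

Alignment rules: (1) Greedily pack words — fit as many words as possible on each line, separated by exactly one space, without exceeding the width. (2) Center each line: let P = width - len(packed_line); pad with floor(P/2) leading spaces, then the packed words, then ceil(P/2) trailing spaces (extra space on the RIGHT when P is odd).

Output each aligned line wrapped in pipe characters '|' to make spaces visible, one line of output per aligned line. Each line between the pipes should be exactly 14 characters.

Answer: |diamond golden|
| you pharmacy |
|   from be    |
| network been |
|pharmacy open |
|kitchen fruit |
|owl orchestra |
|page magnetic |

Derivation:
Line 1: ['diamond', 'golden'] (min_width=14, slack=0)
Line 2: ['you', 'pharmacy'] (min_width=12, slack=2)
Line 3: ['from', 'be'] (min_width=7, slack=7)
Line 4: ['network', 'been'] (min_width=12, slack=2)
Line 5: ['pharmacy', 'open'] (min_width=13, slack=1)
Line 6: ['kitchen', 'fruit'] (min_width=13, slack=1)
Line 7: ['owl', 'orchestra'] (min_width=13, slack=1)
Line 8: ['page', 'magnetic'] (min_width=13, slack=1)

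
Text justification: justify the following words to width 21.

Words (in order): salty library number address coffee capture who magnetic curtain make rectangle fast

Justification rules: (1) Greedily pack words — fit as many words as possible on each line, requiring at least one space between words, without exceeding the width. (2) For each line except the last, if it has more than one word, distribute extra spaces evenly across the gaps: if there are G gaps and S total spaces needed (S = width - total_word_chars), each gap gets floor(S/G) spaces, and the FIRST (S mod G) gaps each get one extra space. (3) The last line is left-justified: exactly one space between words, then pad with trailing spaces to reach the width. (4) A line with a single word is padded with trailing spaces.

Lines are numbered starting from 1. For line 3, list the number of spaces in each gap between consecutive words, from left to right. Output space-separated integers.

Answer: 2 1

Derivation:
Line 1: ['salty', 'library', 'number'] (min_width=20, slack=1)
Line 2: ['address', 'coffee'] (min_width=14, slack=7)
Line 3: ['capture', 'who', 'magnetic'] (min_width=20, slack=1)
Line 4: ['curtain', 'make'] (min_width=12, slack=9)
Line 5: ['rectangle', 'fast'] (min_width=14, slack=7)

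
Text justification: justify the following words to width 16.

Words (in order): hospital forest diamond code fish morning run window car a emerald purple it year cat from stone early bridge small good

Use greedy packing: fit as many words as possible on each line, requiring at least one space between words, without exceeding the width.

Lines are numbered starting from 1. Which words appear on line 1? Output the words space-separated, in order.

Line 1: ['hospital', 'forest'] (min_width=15, slack=1)
Line 2: ['diamond', 'code'] (min_width=12, slack=4)
Line 3: ['fish', 'morning', 'run'] (min_width=16, slack=0)
Line 4: ['window', 'car', 'a'] (min_width=12, slack=4)
Line 5: ['emerald', 'purple'] (min_width=14, slack=2)
Line 6: ['it', 'year', 'cat', 'from'] (min_width=16, slack=0)
Line 7: ['stone', 'early'] (min_width=11, slack=5)
Line 8: ['bridge', 'small'] (min_width=12, slack=4)
Line 9: ['good'] (min_width=4, slack=12)

Answer: hospital forest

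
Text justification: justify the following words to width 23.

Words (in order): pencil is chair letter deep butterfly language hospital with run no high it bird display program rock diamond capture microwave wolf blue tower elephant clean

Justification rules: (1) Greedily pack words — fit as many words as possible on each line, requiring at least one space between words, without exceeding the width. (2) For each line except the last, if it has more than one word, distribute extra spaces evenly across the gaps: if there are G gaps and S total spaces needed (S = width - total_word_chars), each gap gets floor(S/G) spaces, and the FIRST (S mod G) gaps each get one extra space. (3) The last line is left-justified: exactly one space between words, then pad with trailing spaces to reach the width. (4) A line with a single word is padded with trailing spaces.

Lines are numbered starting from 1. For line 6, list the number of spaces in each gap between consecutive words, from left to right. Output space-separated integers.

Line 1: ['pencil', 'is', 'chair', 'letter'] (min_width=22, slack=1)
Line 2: ['deep', 'butterfly', 'language'] (min_width=23, slack=0)
Line 3: ['hospital', 'with', 'run', 'no'] (min_width=20, slack=3)
Line 4: ['high', 'it', 'bird', 'display'] (min_width=20, slack=3)
Line 5: ['program', 'rock', 'diamond'] (min_width=20, slack=3)
Line 6: ['capture', 'microwave', 'wolf'] (min_width=22, slack=1)
Line 7: ['blue', 'tower', 'elephant'] (min_width=19, slack=4)
Line 8: ['clean'] (min_width=5, slack=18)

Answer: 2 1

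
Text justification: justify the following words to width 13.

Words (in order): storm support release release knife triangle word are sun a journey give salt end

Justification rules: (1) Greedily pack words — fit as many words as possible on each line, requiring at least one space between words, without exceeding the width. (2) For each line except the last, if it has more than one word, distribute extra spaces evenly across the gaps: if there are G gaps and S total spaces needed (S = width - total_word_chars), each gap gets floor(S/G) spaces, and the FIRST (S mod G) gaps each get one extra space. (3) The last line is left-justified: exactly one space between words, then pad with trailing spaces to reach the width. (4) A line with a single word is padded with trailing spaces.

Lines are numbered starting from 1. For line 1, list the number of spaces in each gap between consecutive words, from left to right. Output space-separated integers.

Answer: 1

Derivation:
Line 1: ['storm', 'support'] (min_width=13, slack=0)
Line 2: ['release'] (min_width=7, slack=6)
Line 3: ['release', 'knife'] (min_width=13, slack=0)
Line 4: ['triangle', 'word'] (min_width=13, slack=0)
Line 5: ['are', 'sun', 'a'] (min_width=9, slack=4)
Line 6: ['journey', 'give'] (min_width=12, slack=1)
Line 7: ['salt', 'end'] (min_width=8, slack=5)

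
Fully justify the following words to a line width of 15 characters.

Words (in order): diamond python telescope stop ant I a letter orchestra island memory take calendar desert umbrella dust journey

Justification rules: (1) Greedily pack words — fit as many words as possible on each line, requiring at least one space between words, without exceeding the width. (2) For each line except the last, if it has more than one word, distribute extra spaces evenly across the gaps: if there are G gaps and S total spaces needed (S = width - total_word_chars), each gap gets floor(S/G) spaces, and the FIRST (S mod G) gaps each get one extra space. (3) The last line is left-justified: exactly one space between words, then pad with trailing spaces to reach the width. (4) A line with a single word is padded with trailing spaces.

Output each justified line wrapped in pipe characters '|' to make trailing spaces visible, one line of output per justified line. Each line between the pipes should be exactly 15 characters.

Line 1: ['diamond', 'python'] (min_width=14, slack=1)
Line 2: ['telescope', 'stop'] (min_width=14, slack=1)
Line 3: ['ant', 'I', 'a', 'letter'] (min_width=14, slack=1)
Line 4: ['orchestra'] (min_width=9, slack=6)
Line 5: ['island', 'memory'] (min_width=13, slack=2)
Line 6: ['take', 'calendar'] (min_width=13, slack=2)
Line 7: ['desert', 'umbrella'] (min_width=15, slack=0)
Line 8: ['dust', 'journey'] (min_width=12, slack=3)

Answer: |diamond  python|
|telescope  stop|
|ant  I a letter|
|orchestra      |
|island   memory|
|take   calendar|
|desert umbrella|
|dust journey   |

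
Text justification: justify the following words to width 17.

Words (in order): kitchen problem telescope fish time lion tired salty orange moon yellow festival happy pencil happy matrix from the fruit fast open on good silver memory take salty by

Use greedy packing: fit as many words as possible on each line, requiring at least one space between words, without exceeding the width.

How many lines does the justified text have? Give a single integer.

Line 1: ['kitchen', 'problem'] (min_width=15, slack=2)
Line 2: ['telescope', 'fish'] (min_width=14, slack=3)
Line 3: ['time', 'lion', 'tired'] (min_width=15, slack=2)
Line 4: ['salty', 'orange', 'moon'] (min_width=17, slack=0)
Line 5: ['yellow', 'festival'] (min_width=15, slack=2)
Line 6: ['happy', 'pencil'] (min_width=12, slack=5)
Line 7: ['happy', 'matrix', 'from'] (min_width=17, slack=0)
Line 8: ['the', 'fruit', 'fast'] (min_width=14, slack=3)
Line 9: ['open', 'on', 'good'] (min_width=12, slack=5)
Line 10: ['silver', 'memory'] (min_width=13, slack=4)
Line 11: ['take', 'salty', 'by'] (min_width=13, slack=4)
Total lines: 11

Answer: 11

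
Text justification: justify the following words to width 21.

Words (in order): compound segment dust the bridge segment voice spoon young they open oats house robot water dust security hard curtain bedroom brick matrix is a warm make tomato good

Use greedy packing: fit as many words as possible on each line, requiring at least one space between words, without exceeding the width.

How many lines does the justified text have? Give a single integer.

Answer: 9

Derivation:
Line 1: ['compound', 'segment', 'dust'] (min_width=21, slack=0)
Line 2: ['the', 'bridge', 'segment'] (min_width=18, slack=3)
Line 3: ['voice', 'spoon', 'young'] (min_width=17, slack=4)
Line 4: ['they', 'open', 'oats', 'house'] (min_width=20, slack=1)
Line 5: ['robot', 'water', 'dust'] (min_width=16, slack=5)
Line 6: ['security', 'hard', 'curtain'] (min_width=21, slack=0)
Line 7: ['bedroom', 'brick', 'matrix'] (min_width=20, slack=1)
Line 8: ['is', 'a', 'warm', 'make', 'tomato'] (min_width=21, slack=0)
Line 9: ['good'] (min_width=4, slack=17)
Total lines: 9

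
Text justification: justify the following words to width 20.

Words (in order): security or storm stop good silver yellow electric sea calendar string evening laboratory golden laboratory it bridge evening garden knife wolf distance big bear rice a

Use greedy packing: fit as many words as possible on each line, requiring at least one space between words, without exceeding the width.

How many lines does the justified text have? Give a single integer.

Line 1: ['security', 'or', 'storm'] (min_width=17, slack=3)
Line 2: ['stop', 'good', 'silver'] (min_width=16, slack=4)
Line 3: ['yellow', 'electric', 'sea'] (min_width=19, slack=1)
Line 4: ['calendar', 'string'] (min_width=15, slack=5)
Line 5: ['evening', 'laboratory'] (min_width=18, slack=2)
Line 6: ['golden', 'laboratory', 'it'] (min_width=20, slack=0)
Line 7: ['bridge', 'evening'] (min_width=14, slack=6)
Line 8: ['garden', 'knife', 'wolf'] (min_width=17, slack=3)
Line 9: ['distance', 'big', 'bear'] (min_width=17, slack=3)
Line 10: ['rice', 'a'] (min_width=6, slack=14)
Total lines: 10

Answer: 10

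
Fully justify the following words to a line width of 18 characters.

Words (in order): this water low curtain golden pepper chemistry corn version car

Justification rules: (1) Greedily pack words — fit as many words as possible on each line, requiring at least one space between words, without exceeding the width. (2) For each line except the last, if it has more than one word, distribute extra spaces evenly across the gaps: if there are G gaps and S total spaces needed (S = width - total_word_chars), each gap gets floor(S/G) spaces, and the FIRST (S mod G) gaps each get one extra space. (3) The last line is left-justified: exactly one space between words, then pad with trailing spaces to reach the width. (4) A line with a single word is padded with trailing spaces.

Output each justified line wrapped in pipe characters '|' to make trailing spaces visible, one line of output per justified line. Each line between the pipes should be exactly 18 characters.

Answer: |this   water   low|
|curtain     golden|
|pepper   chemistry|
|corn version car  |

Derivation:
Line 1: ['this', 'water', 'low'] (min_width=14, slack=4)
Line 2: ['curtain', 'golden'] (min_width=14, slack=4)
Line 3: ['pepper', 'chemistry'] (min_width=16, slack=2)
Line 4: ['corn', 'version', 'car'] (min_width=16, slack=2)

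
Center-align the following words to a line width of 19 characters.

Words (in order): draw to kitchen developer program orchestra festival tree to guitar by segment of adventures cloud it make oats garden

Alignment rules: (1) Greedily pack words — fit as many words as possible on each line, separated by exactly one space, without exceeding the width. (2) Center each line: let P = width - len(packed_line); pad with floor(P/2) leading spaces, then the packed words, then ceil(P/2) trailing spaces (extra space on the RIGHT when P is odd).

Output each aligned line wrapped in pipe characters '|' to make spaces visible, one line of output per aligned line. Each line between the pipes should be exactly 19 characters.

Line 1: ['draw', 'to', 'kitchen'] (min_width=15, slack=4)
Line 2: ['developer', 'program'] (min_width=17, slack=2)
Line 3: ['orchestra', 'festival'] (min_width=18, slack=1)
Line 4: ['tree', 'to', 'guitar', 'by'] (min_width=17, slack=2)
Line 5: ['segment', 'of'] (min_width=10, slack=9)
Line 6: ['adventures', 'cloud', 'it'] (min_width=19, slack=0)
Line 7: ['make', 'oats', 'garden'] (min_width=16, slack=3)

Answer: |  draw to kitchen  |
| developer program |
|orchestra festival |
| tree to guitar by |
|    segment of     |
|adventures cloud it|
| make oats garden  |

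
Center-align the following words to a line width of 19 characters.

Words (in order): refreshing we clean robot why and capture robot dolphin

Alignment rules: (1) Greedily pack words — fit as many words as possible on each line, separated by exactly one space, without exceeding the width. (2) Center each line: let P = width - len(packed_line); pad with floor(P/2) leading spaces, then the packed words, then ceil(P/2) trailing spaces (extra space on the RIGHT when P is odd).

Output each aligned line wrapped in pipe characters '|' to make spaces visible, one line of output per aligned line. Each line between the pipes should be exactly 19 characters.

Answer: |refreshing we clean|
|   robot why and   |
|   capture robot   |
|      dolphin      |

Derivation:
Line 1: ['refreshing', 'we', 'clean'] (min_width=19, slack=0)
Line 2: ['robot', 'why', 'and'] (min_width=13, slack=6)
Line 3: ['capture', 'robot'] (min_width=13, slack=6)
Line 4: ['dolphin'] (min_width=7, slack=12)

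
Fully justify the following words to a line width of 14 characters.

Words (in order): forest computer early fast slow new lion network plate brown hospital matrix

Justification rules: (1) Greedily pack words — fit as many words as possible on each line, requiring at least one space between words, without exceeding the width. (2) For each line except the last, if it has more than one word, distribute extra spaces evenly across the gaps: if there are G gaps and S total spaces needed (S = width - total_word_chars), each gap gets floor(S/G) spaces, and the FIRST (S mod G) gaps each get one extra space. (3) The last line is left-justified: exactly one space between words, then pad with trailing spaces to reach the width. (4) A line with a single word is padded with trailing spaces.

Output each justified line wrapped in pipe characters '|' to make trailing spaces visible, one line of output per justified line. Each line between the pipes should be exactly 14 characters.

Answer: |forest        |
|computer early|
|fast  slow new|
|lion   network|
|plate    brown|
|hospital      |
|matrix        |

Derivation:
Line 1: ['forest'] (min_width=6, slack=8)
Line 2: ['computer', 'early'] (min_width=14, slack=0)
Line 3: ['fast', 'slow', 'new'] (min_width=13, slack=1)
Line 4: ['lion', 'network'] (min_width=12, slack=2)
Line 5: ['plate', 'brown'] (min_width=11, slack=3)
Line 6: ['hospital'] (min_width=8, slack=6)
Line 7: ['matrix'] (min_width=6, slack=8)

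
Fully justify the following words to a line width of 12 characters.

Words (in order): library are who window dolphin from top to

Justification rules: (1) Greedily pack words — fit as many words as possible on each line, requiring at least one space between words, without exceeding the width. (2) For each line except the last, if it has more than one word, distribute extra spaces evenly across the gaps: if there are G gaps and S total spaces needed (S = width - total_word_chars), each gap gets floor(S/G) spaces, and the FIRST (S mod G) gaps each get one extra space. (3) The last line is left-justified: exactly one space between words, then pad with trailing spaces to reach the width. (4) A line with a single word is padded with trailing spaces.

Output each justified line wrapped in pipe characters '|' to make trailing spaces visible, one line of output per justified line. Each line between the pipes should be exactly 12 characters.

Answer: |library  are|
|who   window|
|dolphin from|
|top to      |

Derivation:
Line 1: ['library', 'are'] (min_width=11, slack=1)
Line 2: ['who', 'window'] (min_width=10, slack=2)
Line 3: ['dolphin', 'from'] (min_width=12, slack=0)
Line 4: ['top', 'to'] (min_width=6, slack=6)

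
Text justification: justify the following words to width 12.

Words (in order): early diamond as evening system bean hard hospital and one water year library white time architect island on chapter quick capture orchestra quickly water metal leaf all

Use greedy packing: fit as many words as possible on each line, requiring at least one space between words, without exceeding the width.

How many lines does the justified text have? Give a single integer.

Line 1: ['early'] (min_width=5, slack=7)
Line 2: ['diamond', 'as'] (min_width=10, slack=2)
Line 3: ['evening'] (min_width=7, slack=5)
Line 4: ['system', 'bean'] (min_width=11, slack=1)
Line 5: ['hard'] (min_width=4, slack=8)
Line 6: ['hospital', 'and'] (min_width=12, slack=0)
Line 7: ['one', 'water'] (min_width=9, slack=3)
Line 8: ['year', 'library'] (min_width=12, slack=0)
Line 9: ['white', 'time'] (min_width=10, slack=2)
Line 10: ['architect'] (min_width=9, slack=3)
Line 11: ['island', 'on'] (min_width=9, slack=3)
Line 12: ['chapter'] (min_width=7, slack=5)
Line 13: ['quick'] (min_width=5, slack=7)
Line 14: ['capture'] (min_width=7, slack=5)
Line 15: ['orchestra'] (min_width=9, slack=3)
Line 16: ['quickly'] (min_width=7, slack=5)
Line 17: ['water', 'metal'] (min_width=11, slack=1)
Line 18: ['leaf', 'all'] (min_width=8, slack=4)
Total lines: 18

Answer: 18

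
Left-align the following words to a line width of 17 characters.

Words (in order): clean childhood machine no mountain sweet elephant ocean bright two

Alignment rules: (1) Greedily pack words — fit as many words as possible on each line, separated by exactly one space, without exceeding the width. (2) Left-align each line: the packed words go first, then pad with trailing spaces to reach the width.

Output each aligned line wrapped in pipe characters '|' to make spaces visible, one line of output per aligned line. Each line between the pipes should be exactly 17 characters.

Answer: |clean childhood  |
|machine no       |
|mountain sweet   |
|elephant ocean   |
|bright two       |

Derivation:
Line 1: ['clean', 'childhood'] (min_width=15, slack=2)
Line 2: ['machine', 'no'] (min_width=10, slack=7)
Line 3: ['mountain', 'sweet'] (min_width=14, slack=3)
Line 4: ['elephant', 'ocean'] (min_width=14, slack=3)
Line 5: ['bright', 'two'] (min_width=10, slack=7)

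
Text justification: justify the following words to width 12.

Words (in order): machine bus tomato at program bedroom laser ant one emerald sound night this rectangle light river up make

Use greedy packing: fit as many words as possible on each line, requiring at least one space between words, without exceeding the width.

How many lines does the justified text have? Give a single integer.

Answer: 11

Derivation:
Line 1: ['machine', 'bus'] (min_width=11, slack=1)
Line 2: ['tomato', 'at'] (min_width=9, slack=3)
Line 3: ['program'] (min_width=7, slack=5)
Line 4: ['bedroom'] (min_width=7, slack=5)
Line 5: ['laser', 'ant'] (min_width=9, slack=3)
Line 6: ['one', 'emerald'] (min_width=11, slack=1)
Line 7: ['sound', 'night'] (min_width=11, slack=1)
Line 8: ['this'] (min_width=4, slack=8)
Line 9: ['rectangle'] (min_width=9, slack=3)
Line 10: ['light', 'river'] (min_width=11, slack=1)
Line 11: ['up', 'make'] (min_width=7, slack=5)
Total lines: 11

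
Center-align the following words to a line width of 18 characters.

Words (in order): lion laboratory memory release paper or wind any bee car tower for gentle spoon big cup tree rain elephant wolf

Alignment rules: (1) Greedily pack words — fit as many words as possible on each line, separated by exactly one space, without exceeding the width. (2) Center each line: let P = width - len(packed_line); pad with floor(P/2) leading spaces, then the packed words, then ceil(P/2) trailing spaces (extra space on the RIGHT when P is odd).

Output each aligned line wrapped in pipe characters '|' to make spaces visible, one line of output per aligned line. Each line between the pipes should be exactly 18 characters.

Answer: | lion laboratory  |
|  memory release  |
|paper or wind any |
|bee car tower for |
| gentle spoon big |
|  cup tree rain   |
|  elephant wolf   |

Derivation:
Line 1: ['lion', 'laboratory'] (min_width=15, slack=3)
Line 2: ['memory', 'release'] (min_width=14, slack=4)
Line 3: ['paper', 'or', 'wind', 'any'] (min_width=17, slack=1)
Line 4: ['bee', 'car', 'tower', 'for'] (min_width=17, slack=1)
Line 5: ['gentle', 'spoon', 'big'] (min_width=16, slack=2)
Line 6: ['cup', 'tree', 'rain'] (min_width=13, slack=5)
Line 7: ['elephant', 'wolf'] (min_width=13, slack=5)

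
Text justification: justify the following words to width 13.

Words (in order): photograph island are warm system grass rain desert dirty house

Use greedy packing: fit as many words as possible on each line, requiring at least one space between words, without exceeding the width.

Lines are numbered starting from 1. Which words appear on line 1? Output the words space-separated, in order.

Line 1: ['photograph'] (min_width=10, slack=3)
Line 2: ['island', 'are'] (min_width=10, slack=3)
Line 3: ['warm', 'system'] (min_width=11, slack=2)
Line 4: ['grass', 'rain'] (min_width=10, slack=3)
Line 5: ['desert', 'dirty'] (min_width=12, slack=1)
Line 6: ['house'] (min_width=5, slack=8)

Answer: photograph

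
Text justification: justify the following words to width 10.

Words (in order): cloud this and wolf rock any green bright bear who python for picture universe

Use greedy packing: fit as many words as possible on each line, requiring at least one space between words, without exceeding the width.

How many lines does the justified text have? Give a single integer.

Answer: 9

Derivation:
Line 1: ['cloud', 'this'] (min_width=10, slack=0)
Line 2: ['and', 'wolf'] (min_width=8, slack=2)
Line 3: ['rock', 'any'] (min_width=8, slack=2)
Line 4: ['green'] (min_width=5, slack=5)
Line 5: ['bright'] (min_width=6, slack=4)
Line 6: ['bear', 'who'] (min_width=8, slack=2)
Line 7: ['python', 'for'] (min_width=10, slack=0)
Line 8: ['picture'] (min_width=7, slack=3)
Line 9: ['universe'] (min_width=8, slack=2)
Total lines: 9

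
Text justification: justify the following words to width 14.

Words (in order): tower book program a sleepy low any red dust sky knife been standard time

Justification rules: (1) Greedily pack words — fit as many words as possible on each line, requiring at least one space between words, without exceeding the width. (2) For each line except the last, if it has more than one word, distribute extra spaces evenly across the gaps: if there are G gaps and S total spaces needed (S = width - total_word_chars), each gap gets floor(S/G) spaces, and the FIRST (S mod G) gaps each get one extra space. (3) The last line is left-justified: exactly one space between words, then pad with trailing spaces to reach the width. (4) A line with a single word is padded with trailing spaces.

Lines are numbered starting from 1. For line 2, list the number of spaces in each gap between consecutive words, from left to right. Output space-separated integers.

Answer: 6

Derivation:
Line 1: ['tower', 'book'] (min_width=10, slack=4)
Line 2: ['program', 'a'] (min_width=9, slack=5)
Line 3: ['sleepy', 'low', 'any'] (min_width=14, slack=0)
Line 4: ['red', 'dust', 'sky'] (min_width=12, slack=2)
Line 5: ['knife', 'been'] (min_width=10, slack=4)
Line 6: ['standard', 'time'] (min_width=13, slack=1)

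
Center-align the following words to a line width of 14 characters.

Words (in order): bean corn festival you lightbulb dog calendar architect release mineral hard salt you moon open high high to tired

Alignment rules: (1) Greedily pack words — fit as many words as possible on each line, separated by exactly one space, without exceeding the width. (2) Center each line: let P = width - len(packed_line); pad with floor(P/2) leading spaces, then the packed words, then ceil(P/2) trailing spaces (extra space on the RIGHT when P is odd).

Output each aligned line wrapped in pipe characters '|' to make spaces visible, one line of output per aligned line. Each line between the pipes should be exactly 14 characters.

Answer: |  bean corn   |
| festival you |
|lightbulb dog |
|   calendar   |
|  architect   |
|   release    |
| mineral hard |
|salt you moon |
|open high high|
|   to tired   |

Derivation:
Line 1: ['bean', 'corn'] (min_width=9, slack=5)
Line 2: ['festival', 'you'] (min_width=12, slack=2)
Line 3: ['lightbulb', 'dog'] (min_width=13, slack=1)
Line 4: ['calendar'] (min_width=8, slack=6)
Line 5: ['architect'] (min_width=9, slack=5)
Line 6: ['release'] (min_width=7, slack=7)
Line 7: ['mineral', 'hard'] (min_width=12, slack=2)
Line 8: ['salt', 'you', 'moon'] (min_width=13, slack=1)
Line 9: ['open', 'high', 'high'] (min_width=14, slack=0)
Line 10: ['to', 'tired'] (min_width=8, slack=6)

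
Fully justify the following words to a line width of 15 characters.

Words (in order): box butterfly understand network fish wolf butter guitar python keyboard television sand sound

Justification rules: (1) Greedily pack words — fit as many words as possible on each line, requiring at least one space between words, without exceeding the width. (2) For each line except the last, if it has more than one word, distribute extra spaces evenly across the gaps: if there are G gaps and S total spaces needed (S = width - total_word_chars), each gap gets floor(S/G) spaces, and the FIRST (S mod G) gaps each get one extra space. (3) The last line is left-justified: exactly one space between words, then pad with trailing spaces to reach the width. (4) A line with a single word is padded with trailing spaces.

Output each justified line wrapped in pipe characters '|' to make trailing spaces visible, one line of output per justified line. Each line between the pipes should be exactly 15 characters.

Answer: |box   butterfly|
|understand     |
|network    fish|
|wolf     butter|
|guitar   python|
|keyboard       |
|television sand|
|sound          |

Derivation:
Line 1: ['box', 'butterfly'] (min_width=13, slack=2)
Line 2: ['understand'] (min_width=10, slack=5)
Line 3: ['network', 'fish'] (min_width=12, slack=3)
Line 4: ['wolf', 'butter'] (min_width=11, slack=4)
Line 5: ['guitar', 'python'] (min_width=13, slack=2)
Line 6: ['keyboard'] (min_width=8, slack=7)
Line 7: ['television', 'sand'] (min_width=15, slack=0)
Line 8: ['sound'] (min_width=5, slack=10)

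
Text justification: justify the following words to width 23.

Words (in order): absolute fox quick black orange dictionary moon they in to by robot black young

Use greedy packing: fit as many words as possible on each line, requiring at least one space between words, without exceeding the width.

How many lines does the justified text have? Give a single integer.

Answer: 4

Derivation:
Line 1: ['absolute', 'fox', 'quick'] (min_width=18, slack=5)
Line 2: ['black', 'orange', 'dictionary'] (min_width=23, slack=0)
Line 3: ['moon', 'they', 'in', 'to', 'by'] (min_width=18, slack=5)
Line 4: ['robot', 'black', 'young'] (min_width=17, slack=6)
Total lines: 4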